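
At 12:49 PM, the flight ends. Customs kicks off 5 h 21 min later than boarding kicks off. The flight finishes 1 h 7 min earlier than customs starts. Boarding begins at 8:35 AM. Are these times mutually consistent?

Yes

Customs starts at 8:35 AM + 321 min = 1:56 PM.
The flight ends at 1:56 PM − 67 min = 12:49 PM.
That matches the stated 12:49 PM, so the schedule is consistent.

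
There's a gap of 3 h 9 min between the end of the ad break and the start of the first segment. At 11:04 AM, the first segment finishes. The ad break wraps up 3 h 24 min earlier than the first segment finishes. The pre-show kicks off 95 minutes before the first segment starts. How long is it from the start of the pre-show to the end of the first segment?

1 hour 50 minutes

The ad break ends at 11:04 AM − 204 min = 7:40 AM.
The first segment starts at 7:40 AM + 189 min = 10:49 AM.
The pre-show starts at 10:49 AM − 95 min = 9:14 AM.
From 9:14 AM to 11:04 AM is 1 hour 50 minutes.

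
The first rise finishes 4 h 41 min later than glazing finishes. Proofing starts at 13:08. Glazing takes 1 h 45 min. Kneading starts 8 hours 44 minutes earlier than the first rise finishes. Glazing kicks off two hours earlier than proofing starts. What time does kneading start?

08:50

Glazing starts at 13:08 − 120 min = 11:08.
Glazing ends at 11:08 + 105 min = 12:53.
The first rise ends at 12:53 + 281 min = 17:34.
Kneading starts at 17:34 − 524 min = 08:50.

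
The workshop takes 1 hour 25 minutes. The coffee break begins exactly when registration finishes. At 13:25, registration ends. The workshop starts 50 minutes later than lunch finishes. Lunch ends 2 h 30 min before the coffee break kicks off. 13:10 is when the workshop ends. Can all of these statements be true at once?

Yes

The coffee break starts at 13:25.
Lunch ends at 13:25 − 150 min = 10:55.
The workshop starts at 10:55 + 50 min = 11:45.
The workshop ends at 11:45 + 85 min = 13:10.
That matches the stated 13:10, so the schedule is consistent.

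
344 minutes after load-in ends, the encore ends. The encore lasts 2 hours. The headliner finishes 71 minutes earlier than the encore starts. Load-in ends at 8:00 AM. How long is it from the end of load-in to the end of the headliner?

The encore ends at 8:00 AM + 344 min = 1:44 PM.
The encore starts at 1:44 PM − 120 min = 11:44 AM.
The headliner ends at 11:44 AM − 71 min = 10:33 AM.
From 8:00 AM to 10:33 AM is 153 minutes.

153 minutes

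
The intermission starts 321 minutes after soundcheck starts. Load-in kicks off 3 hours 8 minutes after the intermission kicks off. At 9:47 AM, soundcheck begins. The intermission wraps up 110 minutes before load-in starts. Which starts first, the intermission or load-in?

the intermission

The intermission starts at 9:47 AM + 321 min = 3:08 PM.
Load-in starts at 3:08 PM + 188 min = 6:16 PM.
The intermission starts at 3:08 PM and load-in starts at 6:16 PM, so the intermission is first.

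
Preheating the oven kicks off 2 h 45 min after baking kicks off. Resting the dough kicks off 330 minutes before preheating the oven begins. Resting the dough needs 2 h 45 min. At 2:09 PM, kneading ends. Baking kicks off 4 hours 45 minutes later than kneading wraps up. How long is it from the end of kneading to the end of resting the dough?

285 minutes

Baking starts at 2:09 PM + 285 min = 6:54 PM.
Preheating the oven starts at 6:54 PM + 165 min = 9:39 PM.
Resting the dough starts at 9:39 PM − 330 min = 4:09 PM.
Resting the dough ends at 4:09 PM + 165 min = 6:54 PM.
From 2:09 PM to 6:54 PM is 285 minutes.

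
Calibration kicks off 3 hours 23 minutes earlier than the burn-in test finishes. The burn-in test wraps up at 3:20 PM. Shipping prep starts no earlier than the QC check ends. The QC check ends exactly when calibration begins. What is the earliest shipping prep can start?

11:57 AM

Calibration starts at 3:20 PM − 203 min = 11:57 AM.
So the QC check ends at 11:57 AM.
Shipping prep is bounded by the QC check, so the earliest it can start is 11:57 AM.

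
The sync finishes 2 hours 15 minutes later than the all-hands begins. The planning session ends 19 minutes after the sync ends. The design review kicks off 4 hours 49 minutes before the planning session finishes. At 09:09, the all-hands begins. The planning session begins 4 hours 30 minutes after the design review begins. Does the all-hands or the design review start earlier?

The sync ends at 09:09 + 135 min = 11:24.
The planning session ends at 11:24 + 19 min = 11:43.
The design review starts at 11:43 − 289 min = 06:54.
The all-hands starts at 09:09 and the design review starts at 06:54, so the design review is first.

the design review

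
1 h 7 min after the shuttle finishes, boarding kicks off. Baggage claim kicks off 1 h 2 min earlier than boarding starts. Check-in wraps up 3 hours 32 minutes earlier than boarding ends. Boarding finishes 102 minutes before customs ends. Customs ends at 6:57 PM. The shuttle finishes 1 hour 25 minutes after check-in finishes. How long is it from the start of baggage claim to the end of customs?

3 hours 44 minutes

Boarding ends at 6:57 PM − 102 min = 5:15 PM.
Check-in ends at 5:15 PM − 212 min = 1:43 PM.
The shuttle ends at 1:43 PM + 85 min = 3:08 PM.
Boarding starts at 3:08 PM + 67 min = 4:15 PM.
Baggage claim starts at 4:15 PM − 62 min = 3:13 PM.
From 3:13 PM to 6:57 PM is 3 hours 44 minutes.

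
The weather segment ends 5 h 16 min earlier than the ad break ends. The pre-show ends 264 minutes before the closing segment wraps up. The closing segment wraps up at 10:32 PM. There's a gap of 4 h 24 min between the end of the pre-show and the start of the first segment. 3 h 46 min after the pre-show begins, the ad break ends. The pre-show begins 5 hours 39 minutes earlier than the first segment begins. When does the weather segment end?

The pre-show ends at 10:32 PM − 264 min = 6:08 PM.
The first segment starts at 6:08 PM + 264 min = 10:32 PM.
The pre-show starts at 10:32 PM − 339 min = 4:53 PM.
The ad break ends at 4:53 PM + 226 min = 8:39 PM.
The weather segment ends at 8:39 PM − 316 min = 3:23 PM.

3:23 PM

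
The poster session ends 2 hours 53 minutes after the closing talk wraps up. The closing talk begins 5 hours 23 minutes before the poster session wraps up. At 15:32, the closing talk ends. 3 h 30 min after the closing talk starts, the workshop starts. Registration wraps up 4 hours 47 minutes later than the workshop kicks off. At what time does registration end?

21:19

The poster session ends at 15:32 + 173 min = 18:25.
The closing talk starts at 18:25 − 323 min = 13:02.
The workshop starts at 13:02 + 210 min = 16:32.
Registration ends at 16:32 + 287 min = 21:19.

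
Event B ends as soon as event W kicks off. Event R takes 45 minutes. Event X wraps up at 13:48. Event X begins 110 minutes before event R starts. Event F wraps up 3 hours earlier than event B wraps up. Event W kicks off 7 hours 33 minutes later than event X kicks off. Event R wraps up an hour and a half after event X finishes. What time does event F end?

17:16

Event R ends at 13:48 + 90 min = 15:18.
Event R starts at 15:18 − 45 min = 14:33.
Event X starts at 14:33 − 110 min = 12:43.
Event W starts at 12:43 + 453 min = 20:16.
So event B ends at 20:16.
Event F ends at 20:16 − 180 min = 17:16.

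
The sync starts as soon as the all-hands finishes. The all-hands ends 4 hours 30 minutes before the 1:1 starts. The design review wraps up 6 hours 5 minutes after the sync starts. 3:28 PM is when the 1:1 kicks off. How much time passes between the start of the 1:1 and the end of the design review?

The all-hands ends at 3:28 PM − 270 min = 10:58 AM.
So the sync starts at 10:58 AM.
The design review ends at 10:58 AM + 365 min = 5:03 PM.
From 3:28 PM to 5:03 PM is 1 h 35 min.

1 h 35 min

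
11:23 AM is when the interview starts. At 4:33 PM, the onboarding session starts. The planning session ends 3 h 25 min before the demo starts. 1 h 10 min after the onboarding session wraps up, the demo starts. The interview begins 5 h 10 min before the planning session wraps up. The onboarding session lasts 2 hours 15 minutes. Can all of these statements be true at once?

Yes

The onboarding session ends at 4:33 PM + 135 min = 6:48 PM.
The demo starts at 6:48 PM + 70 min = 7:58 PM.
The planning session ends at 7:58 PM − 205 min = 4:33 PM.
The interview starts at 4:33 PM − 310 min = 11:23 AM.
That matches the stated 11:23 AM, so the schedule is consistent.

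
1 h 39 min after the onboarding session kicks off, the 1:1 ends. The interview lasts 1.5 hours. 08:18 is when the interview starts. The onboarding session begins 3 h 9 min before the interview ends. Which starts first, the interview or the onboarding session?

The interview ends at 08:18 + 90 min = 09:48.
The onboarding session starts at 09:48 − 189 min = 06:39.
The interview starts at 08:18 and the onboarding session starts at 06:39, so the onboarding session is first.

the onboarding session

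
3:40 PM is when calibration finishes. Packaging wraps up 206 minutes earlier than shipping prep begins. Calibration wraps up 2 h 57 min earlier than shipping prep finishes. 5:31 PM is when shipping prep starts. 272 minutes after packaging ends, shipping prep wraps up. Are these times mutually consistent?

Yes

Packaging ends at 5:31 PM − 206 min = 2:05 PM.
Shipping prep ends at 2:05 PM + 272 min = 6:37 PM.
Calibration ends at 6:37 PM − 177 min = 3:40 PM.
That matches the stated 3:40 PM, so the schedule is consistent.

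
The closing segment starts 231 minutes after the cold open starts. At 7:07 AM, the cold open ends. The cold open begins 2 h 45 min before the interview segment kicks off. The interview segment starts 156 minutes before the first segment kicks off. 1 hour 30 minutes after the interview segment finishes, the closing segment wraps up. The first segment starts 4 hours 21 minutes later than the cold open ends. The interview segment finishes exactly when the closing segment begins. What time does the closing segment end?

11:28 AM

The first segment starts at 7:07 AM + 261 min = 11:28 AM.
The interview segment starts at 11:28 AM − 156 min = 8:52 AM.
The cold open starts at 8:52 AM − 165 min = 6:07 AM.
The closing segment starts at 6:07 AM + 231 min = 9:58 AM.
So the interview segment ends at 9:58 AM.
The closing segment ends at 9:58 AM + 90 min = 11:28 AM.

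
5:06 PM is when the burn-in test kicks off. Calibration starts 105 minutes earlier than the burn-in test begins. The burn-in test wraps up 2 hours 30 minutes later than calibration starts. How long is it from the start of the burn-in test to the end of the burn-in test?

45 minutes

Calibration starts at 5:06 PM − 105 min = 3:21 PM.
The burn-in test ends at 3:21 PM + 150 min = 5:51 PM.
From 5:06 PM to 5:51 PM is 45 minutes.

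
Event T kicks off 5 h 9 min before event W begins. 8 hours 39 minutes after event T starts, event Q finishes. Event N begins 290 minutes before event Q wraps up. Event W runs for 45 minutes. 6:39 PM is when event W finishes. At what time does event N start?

4:34 PM

Event W starts at 6:39 PM − 45 min = 5:54 PM.
Event T starts at 5:54 PM − 309 min = 12:45 PM.
Event Q ends at 12:45 PM + 519 min = 9:24 PM.
Event N starts at 9:24 PM − 290 min = 4:34 PM.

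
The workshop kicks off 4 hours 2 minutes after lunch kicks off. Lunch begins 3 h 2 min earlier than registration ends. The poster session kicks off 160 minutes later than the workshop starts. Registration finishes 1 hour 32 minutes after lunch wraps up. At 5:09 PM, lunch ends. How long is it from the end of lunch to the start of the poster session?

Registration ends at 5:09 PM + 92 min = 6:41 PM.
Lunch starts at 6:41 PM − 182 min = 3:39 PM.
The workshop starts at 3:39 PM + 242 min = 7:41 PM.
The poster session starts at 7:41 PM + 160 min = 10:21 PM.
From 5:09 PM to 10:21 PM is 5 h 12 min.

5 h 12 min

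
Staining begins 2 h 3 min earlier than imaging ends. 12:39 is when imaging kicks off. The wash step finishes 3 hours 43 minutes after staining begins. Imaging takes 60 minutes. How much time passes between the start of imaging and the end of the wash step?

Imaging ends at 12:39 + 60 min = 13:39.
Staining starts at 13:39 − 123 min = 11:36.
The wash step ends at 11:36 + 223 min = 15:19.
From 12:39 to 15:19 is 160 minutes.

160 minutes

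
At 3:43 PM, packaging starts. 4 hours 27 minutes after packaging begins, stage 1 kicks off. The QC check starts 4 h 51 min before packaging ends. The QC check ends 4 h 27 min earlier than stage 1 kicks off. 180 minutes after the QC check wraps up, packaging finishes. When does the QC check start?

1:52 PM

Stage 1 starts at 3:43 PM + 267 min = 8:10 PM.
The QC check ends at 8:10 PM − 267 min = 3:43 PM.
Packaging ends at 3:43 PM + 180 min = 6:43 PM.
The QC check starts at 6:43 PM − 291 min = 1:52 PM.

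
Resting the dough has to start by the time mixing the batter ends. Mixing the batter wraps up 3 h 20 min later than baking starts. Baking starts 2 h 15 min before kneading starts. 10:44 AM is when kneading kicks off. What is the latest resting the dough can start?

11:49 AM

Baking starts at 10:44 AM − 135 min = 8:29 AM.
Mixing the batter ends at 8:29 AM + 200 min = 11:49 AM.
Resting the dough is bounded by mixing the batter, so the latest it can start is 11:49 AM.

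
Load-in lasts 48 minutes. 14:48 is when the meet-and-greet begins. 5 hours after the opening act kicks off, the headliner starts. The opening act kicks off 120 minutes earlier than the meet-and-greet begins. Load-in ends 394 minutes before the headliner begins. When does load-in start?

The opening act starts at 14:48 − 120 min = 12:48.
The headliner starts at 12:48 + 300 min = 17:48.
Load-in ends at 17:48 − 394 min = 11:14.
Load-in starts at 11:14 − 48 min = 10:26.

10:26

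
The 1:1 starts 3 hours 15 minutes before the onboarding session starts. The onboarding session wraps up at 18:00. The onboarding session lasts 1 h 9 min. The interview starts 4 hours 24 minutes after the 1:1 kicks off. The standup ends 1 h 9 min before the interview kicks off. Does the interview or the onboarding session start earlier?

The onboarding session starts at 18:00 − 69 min = 16:51.
The 1:1 starts at 16:51 − 195 min = 13:36.
The interview starts at 13:36 + 264 min = 18:00.
The interview starts at 18:00 and the onboarding session starts at 16:51, so the onboarding session is first.

the onboarding session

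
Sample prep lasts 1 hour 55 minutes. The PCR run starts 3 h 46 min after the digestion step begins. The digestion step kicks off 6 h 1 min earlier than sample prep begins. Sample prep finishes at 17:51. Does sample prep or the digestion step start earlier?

the digestion step

Sample prep starts at 17:51 − 115 min = 15:56.
The digestion step starts at 15:56 − 361 min = 09:55.
Sample prep starts at 15:56 and the digestion step starts at 09:55, so the digestion step is first.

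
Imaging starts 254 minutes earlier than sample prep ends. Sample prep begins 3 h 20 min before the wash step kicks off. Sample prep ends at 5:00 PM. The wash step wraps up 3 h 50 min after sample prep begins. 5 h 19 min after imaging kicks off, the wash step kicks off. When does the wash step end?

Imaging starts at 5:00 PM − 254 min = 12:46 PM.
The wash step starts at 12:46 PM + 319 min = 6:05 PM.
Sample prep starts at 6:05 PM − 200 min = 2:45 PM.
The wash step ends at 2:45 PM + 230 min = 6:35 PM.

6:35 PM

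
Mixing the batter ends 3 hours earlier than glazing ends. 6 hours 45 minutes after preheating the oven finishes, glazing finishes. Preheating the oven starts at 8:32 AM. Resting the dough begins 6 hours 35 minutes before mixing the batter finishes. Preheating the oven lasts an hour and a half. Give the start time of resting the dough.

Preheating the oven ends at 8:32 AM + 90 min = 10:02 AM.
Glazing ends at 10:02 AM + 405 min = 4:47 PM.
Mixing the batter ends at 4:47 PM − 180 min = 1:47 PM.
Resting the dough starts at 1:47 PM − 395 min = 7:12 AM.

7:12 AM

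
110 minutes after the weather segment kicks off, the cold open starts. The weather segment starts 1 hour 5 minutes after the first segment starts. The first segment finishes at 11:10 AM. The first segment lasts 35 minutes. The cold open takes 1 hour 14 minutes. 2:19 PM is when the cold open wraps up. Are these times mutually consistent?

No

The first segment starts at 11:10 AM − 35 min = 10:35 AM.
The weather segment starts at 10:35 AM + 65 min = 11:40 AM.
The cold open starts at 11:40 AM + 110 min = 1:30 PM.
The cold open ends at 1:30 PM + 74 min = 2:44 PM.
But the cold open is also said to end at 2:19 PM — a 25-minute conflict.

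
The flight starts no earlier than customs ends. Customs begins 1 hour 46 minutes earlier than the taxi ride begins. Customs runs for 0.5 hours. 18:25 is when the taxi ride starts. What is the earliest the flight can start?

Customs starts at 18:25 − 106 min = 16:39.
Customs ends at 16:39 + 30 min = 17:09.
The flight is bounded by customs, so the earliest it can start is 17:09.

17:09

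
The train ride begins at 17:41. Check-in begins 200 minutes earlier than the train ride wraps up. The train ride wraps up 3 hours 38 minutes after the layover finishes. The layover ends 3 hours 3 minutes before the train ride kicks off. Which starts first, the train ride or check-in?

check-in

The layover ends at 17:41 − 183 min = 14:38.
The train ride ends at 14:38 + 218 min = 18:16.
Check-in starts at 18:16 − 200 min = 14:56.
The train ride starts at 17:41 and check-in starts at 14:56, so check-in is first.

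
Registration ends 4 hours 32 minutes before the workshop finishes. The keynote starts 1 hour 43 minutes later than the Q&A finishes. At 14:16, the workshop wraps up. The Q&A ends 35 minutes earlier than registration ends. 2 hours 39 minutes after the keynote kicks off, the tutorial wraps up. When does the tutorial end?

13:31

Registration ends at 14:16 − 272 min = 09:44.
The Q&A ends at 09:44 − 35 min = 09:09.
The keynote starts at 09:09 + 103 min = 10:52.
The tutorial ends at 10:52 + 159 min = 13:31.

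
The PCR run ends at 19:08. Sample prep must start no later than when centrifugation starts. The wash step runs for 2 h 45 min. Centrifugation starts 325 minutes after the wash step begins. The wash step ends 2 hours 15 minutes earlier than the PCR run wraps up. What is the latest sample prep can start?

19:33

The wash step ends at 19:08 − 135 min = 16:53.
The wash step starts at 16:53 − 165 min = 14:08.
Centrifugation starts at 14:08 + 325 min = 19:33.
Sample prep is bounded by centrifugation, so the latest it can start is 19:33.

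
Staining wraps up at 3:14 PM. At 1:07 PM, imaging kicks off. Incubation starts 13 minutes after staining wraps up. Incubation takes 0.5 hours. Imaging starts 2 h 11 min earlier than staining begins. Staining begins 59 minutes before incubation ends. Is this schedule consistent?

No

Incubation starts at 3:14 PM + 13 min = 3:27 PM.
Incubation ends at 3:27 PM + 30 min = 3:57 PM.
Staining starts at 3:57 PM − 59 min = 2:58 PM.
Imaging starts at 2:58 PM − 131 min = 12:47 PM.
But imaging is also said to start at 1:07 PM — a 20-minute conflict.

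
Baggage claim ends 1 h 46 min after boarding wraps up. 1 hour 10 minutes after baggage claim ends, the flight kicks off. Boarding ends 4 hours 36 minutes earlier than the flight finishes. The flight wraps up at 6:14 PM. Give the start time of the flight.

4:34 PM

Boarding ends at 6:14 PM − 276 min = 1:38 PM.
Baggage claim ends at 1:38 PM + 106 min = 3:24 PM.
The flight starts at 3:24 PM + 70 min = 4:34 PM.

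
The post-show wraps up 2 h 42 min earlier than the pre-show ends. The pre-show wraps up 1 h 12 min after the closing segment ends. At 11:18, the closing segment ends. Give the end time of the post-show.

The pre-show ends at 11:18 + 72 min = 12:30.
The post-show ends at 12:30 − 162 min = 09:48.

09:48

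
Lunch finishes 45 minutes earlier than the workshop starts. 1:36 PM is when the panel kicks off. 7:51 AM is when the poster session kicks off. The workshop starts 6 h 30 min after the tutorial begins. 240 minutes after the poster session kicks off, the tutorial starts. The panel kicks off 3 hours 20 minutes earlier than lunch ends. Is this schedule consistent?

No

The tutorial starts at 7:51 AM + 240 min = 11:51 AM.
The workshop starts at 11:51 AM + 390 min = 6:21 PM.
Lunch ends at 6:21 PM − 45 min = 5:36 PM.
The panel starts at 5:36 PM − 200 min = 2:16 PM.
But the panel is also said to start at 1:36 PM — a 40-minute conflict.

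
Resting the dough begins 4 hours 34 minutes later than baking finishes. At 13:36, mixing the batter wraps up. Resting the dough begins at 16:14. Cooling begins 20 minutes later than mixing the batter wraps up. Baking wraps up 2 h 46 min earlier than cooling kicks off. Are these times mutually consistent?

No

Cooling starts at 13:36 + 20 min = 13:56.
Baking ends at 13:56 − 166 min = 11:10.
Resting the dough starts at 11:10 + 274 min = 15:44.
But resting the dough is also said to start at 16:14 — a 30-minute conflict.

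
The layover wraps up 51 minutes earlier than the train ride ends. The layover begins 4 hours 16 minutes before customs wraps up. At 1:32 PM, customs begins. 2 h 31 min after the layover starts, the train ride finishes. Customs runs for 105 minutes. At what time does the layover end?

Customs ends at 1:32 PM + 105 min = 3:17 PM.
The layover starts at 3:17 PM − 256 min = 11:01 AM.
The train ride ends at 11:01 AM + 151 min = 1:32 PM.
The layover ends at 1:32 PM − 51 min = 12:41 PM.

12:41 PM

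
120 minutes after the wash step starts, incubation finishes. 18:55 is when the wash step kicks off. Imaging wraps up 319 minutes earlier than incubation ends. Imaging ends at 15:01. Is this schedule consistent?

Incubation ends at 18:55 + 120 min = 20:55.
Imaging ends at 20:55 − 319 min = 15:36.
But imaging is also said to end at 15:01 — a 35-minute conflict.

No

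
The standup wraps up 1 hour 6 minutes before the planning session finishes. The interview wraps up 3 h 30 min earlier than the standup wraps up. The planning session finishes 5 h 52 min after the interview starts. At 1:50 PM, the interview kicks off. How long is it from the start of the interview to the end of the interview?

1 hour 16 minutes

The planning session ends at 1:50 PM + 352 min = 7:42 PM.
The standup ends at 7:42 PM − 66 min = 6:36 PM.
The interview ends at 6:36 PM − 210 min = 3:06 PM.
From 1:50 PM to 3:06 PM is 1 hour 16 minutes.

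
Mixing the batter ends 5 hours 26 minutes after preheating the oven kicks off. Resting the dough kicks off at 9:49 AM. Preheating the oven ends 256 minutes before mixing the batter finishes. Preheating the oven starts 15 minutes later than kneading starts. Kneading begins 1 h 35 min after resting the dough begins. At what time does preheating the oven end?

Kneading starts at 9:49 AM + 95 min = 11:24 AM.
Preheating the oven starts at 11:24 AM + 15 min = 11:39 AM.
Mixing the batter ends at 11:39 AM + 326 min = 5:05 PM.
Preheating the oven ends at 5:05 PM − 256 min = 12:49 PM.

12:49 PM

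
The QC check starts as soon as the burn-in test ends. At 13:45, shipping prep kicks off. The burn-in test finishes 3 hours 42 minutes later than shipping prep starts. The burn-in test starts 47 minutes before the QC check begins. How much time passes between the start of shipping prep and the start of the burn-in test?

The burn-in test ends at 13:45 + 222 min = 17:27.
So the QC check starts at 17:27.
The burn-in test starts at 17:27 − 47 min = 16:40.
From 13:45 to 16:40 is 2 hours 55 minutes.

2 hours 55 minutes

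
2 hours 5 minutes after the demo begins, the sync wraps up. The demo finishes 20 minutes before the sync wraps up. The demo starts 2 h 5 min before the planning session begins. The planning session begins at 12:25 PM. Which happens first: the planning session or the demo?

the demo

The demo starts at 12:25 PM − 125 min = 10:20 AM.
The planning session starts at 12:25 PM and the demo starts at 10:20 AM, so the demo is first.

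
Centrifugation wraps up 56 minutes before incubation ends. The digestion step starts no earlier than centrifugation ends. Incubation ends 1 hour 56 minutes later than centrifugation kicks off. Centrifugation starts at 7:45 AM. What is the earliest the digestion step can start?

Incubation ends at 7:45 AM + 116 min = 9:41 AM.
Centrifugation ends at 9:41 AM − 56 min = 8:45 AM.
The digestion step is bounded by centrifugation, so the earliest it can start is 8:45 AM.

8:45 AM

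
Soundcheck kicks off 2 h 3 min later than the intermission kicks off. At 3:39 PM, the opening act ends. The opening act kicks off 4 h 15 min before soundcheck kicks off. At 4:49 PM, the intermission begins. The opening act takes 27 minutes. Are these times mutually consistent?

Soundcheck starts at 4:49 PM + 123 min = 6:52 PM.
The opening act starts at 6:52 PM − 255 min = 2:37 PM.
The opening act ends at 2:37 PM + 27 min = 3:04 PM.
But the opening act is also said to end at 3:39 PM — a 35-minute conflict.

No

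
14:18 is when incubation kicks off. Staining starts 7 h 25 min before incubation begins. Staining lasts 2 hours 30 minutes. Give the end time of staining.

09:23

Staining starts at 14:18 − 445 min = 06:53.
Staining ends at 06:53 + 150 min = 09:23.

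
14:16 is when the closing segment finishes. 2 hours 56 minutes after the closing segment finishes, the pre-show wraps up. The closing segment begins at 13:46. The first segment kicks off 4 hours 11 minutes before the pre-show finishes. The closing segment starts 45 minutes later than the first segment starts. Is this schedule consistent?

Yes

The pre-show ends at 14:16 + 176 min = 17:12.
The first segment starts at 17:12 − 251 min = 13:01.
The closing segment starts at 13:01 + 45 min = 13:46.
That matches the stated 13:46, so the schedule is consistent.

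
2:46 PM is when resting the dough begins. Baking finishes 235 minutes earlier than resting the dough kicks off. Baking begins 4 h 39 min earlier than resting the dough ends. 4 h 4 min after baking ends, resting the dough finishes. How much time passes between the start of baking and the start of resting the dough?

Baking ends at 2:46 PM − 235 min = 10:51 AM.
Resting the dough ends at 10:51 AM + 244 min = 2:55 PM.
Baking starts at 2:55 PM − 279 min = 10:16 AM.
From 10:16 AM to 2:46 PM is 4 h 30 min.

4 h 30 min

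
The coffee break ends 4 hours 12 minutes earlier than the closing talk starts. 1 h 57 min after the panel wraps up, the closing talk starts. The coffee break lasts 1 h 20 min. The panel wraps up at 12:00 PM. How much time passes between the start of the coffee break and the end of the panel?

The closing talk starts at 12:00 PM + 117 min = 1:57 PM.
The coffee break ends at 1:57 PM − 252 min = 9:45 AM.
The coffee break starts at 9:45 AM − 80 min = 8:25 AM.
From 8:25 AM to 12:00 PM is 3 h 35 min.

3 h 35 min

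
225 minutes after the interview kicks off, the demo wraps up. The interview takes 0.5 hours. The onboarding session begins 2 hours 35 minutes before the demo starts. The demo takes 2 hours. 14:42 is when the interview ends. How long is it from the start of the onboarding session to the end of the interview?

1 h 20 min

The interview starts at 14:42 − 30 min = 14:12.
The demo ends at 14:12 + 225 min = 17:57.
The demo starts at 17:57 − 120 min = 15:57.
The onboarding session starts at 15:57 − 155 min = 13:22.
From 13:22 to 14:42 is 1 h 20 min.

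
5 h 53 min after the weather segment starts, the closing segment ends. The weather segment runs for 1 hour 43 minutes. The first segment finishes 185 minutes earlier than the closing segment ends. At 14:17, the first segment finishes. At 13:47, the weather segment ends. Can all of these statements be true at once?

No

The weather segment starts at 13:47 − 103 min = 12:04.
The closing segment ends at 12:04 + 353 min = 17:57.
The first segment ends at 17:57 − 185 min = 14:52.
But the first segment is also said to end at 14:17 — a 35-minute conflict.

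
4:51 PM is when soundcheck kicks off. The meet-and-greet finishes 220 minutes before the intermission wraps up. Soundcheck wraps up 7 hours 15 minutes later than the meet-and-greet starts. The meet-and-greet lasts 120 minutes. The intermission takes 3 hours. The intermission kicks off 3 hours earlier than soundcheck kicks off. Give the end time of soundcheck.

The intermission starts at 4:51 PM − 180 min = 1:51 PM.
The intermission ends at 1:51 PM + 180 min = 4:51 PM.
The meet-and-greet ends at 4:51 PM − 220 min = 1:11 PM.
The meet-and-greet starts at 1:11 PM − 120 min = 11:11 AM.
Soundcheck ends at 11:11 AM + 435 min = 6:26 PM.

6:26 PM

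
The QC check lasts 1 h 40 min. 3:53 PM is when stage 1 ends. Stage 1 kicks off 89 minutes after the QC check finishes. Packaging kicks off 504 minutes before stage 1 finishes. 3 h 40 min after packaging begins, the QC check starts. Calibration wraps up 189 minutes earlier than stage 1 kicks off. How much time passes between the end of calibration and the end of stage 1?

4 hours 44 minutes

Packaging starts at 3:53 PM − 504 min = 7:29 AM.
The QC check starts at 7:29 AM + 220 min = 11:09 AM.
The QC check ends at 11:09 AM + 100 min = 12:49 PM.
Stage 1 starts at 12:49 PM + 89 min = 2:18 PM.
Calibration ends at 2:18 PM − 189 min = 11:09 AM.
From 11:09 AM to 3:53 PM is 4 hours 44 minutes.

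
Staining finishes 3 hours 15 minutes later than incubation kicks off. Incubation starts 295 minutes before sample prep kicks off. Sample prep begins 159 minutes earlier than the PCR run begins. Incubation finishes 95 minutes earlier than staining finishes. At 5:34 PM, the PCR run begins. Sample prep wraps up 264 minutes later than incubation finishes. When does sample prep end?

Sample prep starts at 5:34 PM − 159 min = 2:55 PM.
Incubation starts at 2:55 PM − 295 min = 10:00 AM.
Staining ends at 10:00 AM + 195 min = 1:15 PM.
Incubation ends at 1:15 PM − 95 min = 11:40 AM.
Sample prep ends at 11:40 AM + 264 min = 4:04 PM.

4:04 PM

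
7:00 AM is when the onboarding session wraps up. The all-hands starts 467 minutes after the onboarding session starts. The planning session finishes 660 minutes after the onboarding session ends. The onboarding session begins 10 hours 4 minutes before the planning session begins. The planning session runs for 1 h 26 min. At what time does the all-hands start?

The planning session ends at 7:00 AM + 660 min = 6:00 PM.
The planning session starts at 6:00 PM − 86 min = 4:34 PM.
The onboarding session starts at 4:34 PM − 604 min = 6:30 AM.
The all-hands starts at 6:30 AM + 467 min = 2:17 PM.

2:17 PM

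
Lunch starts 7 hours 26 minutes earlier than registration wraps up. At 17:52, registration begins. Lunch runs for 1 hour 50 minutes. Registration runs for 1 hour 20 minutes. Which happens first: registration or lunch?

lunch

Registration ends at 17:52 + 80 min = 19:12.
Lunch starts at 19:12 − 446 min = 11:46.
Registration starts at 17:52 and lunch starts at 11:46, so lunch is first.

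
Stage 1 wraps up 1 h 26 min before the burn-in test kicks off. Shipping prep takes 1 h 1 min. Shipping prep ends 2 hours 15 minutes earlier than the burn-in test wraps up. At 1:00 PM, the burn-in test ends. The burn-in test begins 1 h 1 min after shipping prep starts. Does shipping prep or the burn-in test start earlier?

Shipping prep ends at 1:00 PM − 135 min = 10:45 AM.
Shipping prep starts at 10:45 AM − 61 min = 9:44 AM.
The burn-in test starts at 9:44 AM + 61 min = 10:45 AM.
Shipping prep starts at 9:44 AM and the burn-in test starts at 10:45 AM, so shipping prep is first.

shipping prep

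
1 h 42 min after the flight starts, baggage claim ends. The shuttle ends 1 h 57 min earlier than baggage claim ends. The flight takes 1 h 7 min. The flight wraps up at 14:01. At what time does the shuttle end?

12:39

The flight starts at 14:01 − 67 min = 12:54.
Baggage claim ends at 12:54 + 102 min = 14:36.
The shuttle ends at 14:36 − 117 min = 12:39.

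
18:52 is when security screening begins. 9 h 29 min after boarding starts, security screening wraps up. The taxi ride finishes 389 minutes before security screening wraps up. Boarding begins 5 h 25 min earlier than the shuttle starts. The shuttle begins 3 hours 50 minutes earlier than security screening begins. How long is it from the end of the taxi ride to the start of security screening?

The shuttle starts at 18:52 − 230 min = 15:02.
Boarding starts at 15:02 − 325 min = 09:37.
Security screening ends at 09:37 + 569 min = 19:06.
The taxi ride ends at 19:06 − 389 min = 12:37.
From 12:37 to 18:52 is 6 hours 15 minutes.

6 hours 15 minutes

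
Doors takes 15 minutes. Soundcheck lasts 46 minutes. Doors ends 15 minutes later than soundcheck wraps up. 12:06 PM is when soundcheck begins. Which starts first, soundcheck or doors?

soundcheck

Soundcheck ends at 12:06 PM + 46 min = 12:52 PM.
Doors ends at 12:52 PM + 15 min = 1:07 PM.
Doors starts at 1:07 PM − 15 min = 12:52 PM.
Soundcheck starts at 12:06 PM and doors starts at 12:52 PM, so soundcheck is first.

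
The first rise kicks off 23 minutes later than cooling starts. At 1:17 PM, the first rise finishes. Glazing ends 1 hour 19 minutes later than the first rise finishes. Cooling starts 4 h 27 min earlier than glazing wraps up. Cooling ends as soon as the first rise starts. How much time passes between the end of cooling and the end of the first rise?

Glazing ends at 1:17 PM + 79 min = 2:36 PM.
Cooling starts at 2:36 PM − 267 min = 10:09 AM.
The first rise starts at 10:09 AM + 23 min = 10:32 AM.
So cooling ends at 10:32 AM.
From 10:32 AM to 1:17 PM is 165 minutes.

165 minutes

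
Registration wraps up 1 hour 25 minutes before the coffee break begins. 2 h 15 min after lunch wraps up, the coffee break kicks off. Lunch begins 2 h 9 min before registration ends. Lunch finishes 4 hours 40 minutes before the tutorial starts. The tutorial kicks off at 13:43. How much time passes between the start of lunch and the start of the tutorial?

Lunch ends at 13:43 − 280 min = 09:03.
The coffee break starts at 09:03 + 135 min = 11:18.
Registration ends at 11:18 − 85 min = 09:53.
Lunch starts at 09:53 − 129 min = 07:44.
From 07:44 to 13:43 is 5 hours 59 minutes.

5 hours 59 minutes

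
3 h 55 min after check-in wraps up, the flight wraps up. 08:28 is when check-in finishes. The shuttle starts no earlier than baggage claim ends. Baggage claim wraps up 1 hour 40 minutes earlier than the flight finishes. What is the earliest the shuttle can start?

10:43

The flight ends at 08:28 + 235 min = 12:23.
Baggage claim ends at 12:23 − 100 min = 10:43.
The shuttle is bounded by baggage claim, so the earliest it can start is 10:43.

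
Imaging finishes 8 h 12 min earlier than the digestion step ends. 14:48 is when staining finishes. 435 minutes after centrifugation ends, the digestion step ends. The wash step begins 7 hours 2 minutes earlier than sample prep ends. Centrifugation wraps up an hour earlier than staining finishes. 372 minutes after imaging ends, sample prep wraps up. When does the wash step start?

12:01

Centrifugation ends at 14:48 − 60 min = 13:48.
The digestion step ends at 13:48 + 435 min = 21:03.
Imaging ends at 21:03 − 492 min = 12:51.
Sample prep ends at 12:51 + 372 min = 19:03.
The wash step starts at 19:03 − 422 min = 12:01.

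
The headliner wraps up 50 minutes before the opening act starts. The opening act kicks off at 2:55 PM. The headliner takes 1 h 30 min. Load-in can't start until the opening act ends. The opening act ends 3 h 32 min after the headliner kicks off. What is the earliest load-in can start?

4:07 PM

The headliner ends at 2:55 PM − 50 min = 2:05 PM.
The headliner starts at 2:05 PM − 90 min = 12:35 PM.
The opening act ends at 12:35 PM + 212 min = 4:07 PM.
Load-in is bounded by the opening act, so the earliest it can start is 4:07 PM.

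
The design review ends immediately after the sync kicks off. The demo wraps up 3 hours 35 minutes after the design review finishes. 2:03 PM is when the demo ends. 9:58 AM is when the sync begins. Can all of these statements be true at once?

No

The design review ends at 9:58 AM.
The demo ends at 9:58 AM + 215 min = 1:33 PM.
But the demo is also said to end at 2:03 PM — a 30-minute conflict.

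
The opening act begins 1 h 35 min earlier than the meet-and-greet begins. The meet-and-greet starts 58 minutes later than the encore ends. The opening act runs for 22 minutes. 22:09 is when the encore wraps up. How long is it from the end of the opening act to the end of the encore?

The meet-and-greet starts at 22:09 + 58 min = 23:07.
The opening act starts at 23:07 − 95 min = 21:32.
The opening act ends at 21:32 + 22 min = 21:54.
From 21:54 to 22:09 is 15 minutes.

15 minutes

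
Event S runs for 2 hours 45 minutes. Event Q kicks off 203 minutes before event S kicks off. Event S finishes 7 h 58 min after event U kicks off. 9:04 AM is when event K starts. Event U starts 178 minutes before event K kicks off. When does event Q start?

7:56 AM

Event U starts at 9:04 AM − 178 min = 6:06 AM.
Event S ends at 6:06 AM + 478 min = 2:04 PM.
Event S starts at 2:04 PM − 165 min = 11:19 AM.
Event Q starts at 11:19 AM − 203 min = 7:56 AM.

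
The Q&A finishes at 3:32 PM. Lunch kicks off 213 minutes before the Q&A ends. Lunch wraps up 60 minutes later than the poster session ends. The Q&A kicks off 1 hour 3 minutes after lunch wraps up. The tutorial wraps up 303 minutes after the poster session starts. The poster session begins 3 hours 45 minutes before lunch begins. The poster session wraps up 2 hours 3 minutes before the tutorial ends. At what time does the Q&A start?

Lunch starts at 3:32 PM − 213 min = 11:59 AM.
The poster session starts at 11:59 AM − 225 min = 8:14 AM.
The tutorial ends at 8:14 AM + 303 min = 1:17 PM.
The poster session ends at 1:17 PM − 123 min = 11:14 AM.
Lunch ends at 11:14 AM + 60 min = 12:14 PM.
The Q&A starts at 12:14 PM + 63 min = 1:17 PM.

1:17 PM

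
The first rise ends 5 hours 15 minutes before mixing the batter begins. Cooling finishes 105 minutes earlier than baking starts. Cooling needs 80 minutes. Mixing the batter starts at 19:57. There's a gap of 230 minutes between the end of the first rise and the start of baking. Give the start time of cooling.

15:27

The first rise ends at 19:57 − 315 min = 14:42.
Baking starts at 14:42 + 230 min = 18:32.
Cooling ends at 18:32 − 105 min = 16:47.
Cooling starts at 16:47 − 80 min = 15:27.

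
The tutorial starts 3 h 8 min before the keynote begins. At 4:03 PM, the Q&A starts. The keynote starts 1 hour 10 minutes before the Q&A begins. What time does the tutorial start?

The keynote starts at 4:03 PM − 70 min = 2:53 PM.
The tutorial starts at 2:53 PM − 188 min = 11:45 AM.

11:45 AM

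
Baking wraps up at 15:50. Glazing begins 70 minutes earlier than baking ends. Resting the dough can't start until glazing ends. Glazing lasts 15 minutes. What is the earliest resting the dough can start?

Glazing starts at 15:50 − 70 min = 14:40.
Glazing ends at 14:40 + 15 min = 14:55.
Resting the dough is bounded by glazing, so the earliest it can start is 14:55.

14:55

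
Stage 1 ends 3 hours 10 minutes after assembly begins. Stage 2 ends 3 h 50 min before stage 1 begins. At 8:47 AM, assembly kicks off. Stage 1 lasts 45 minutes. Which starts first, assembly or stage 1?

Stage 1 ends at 8:47 AM + 190 min = 11:57 AM.
Stage 1 starts at 11:57 AM − 45 min = 11:12 AM.
Assembly starts at 8:47 AM and stage 1 starts at 11:12 AM, so assembly is first.

assembly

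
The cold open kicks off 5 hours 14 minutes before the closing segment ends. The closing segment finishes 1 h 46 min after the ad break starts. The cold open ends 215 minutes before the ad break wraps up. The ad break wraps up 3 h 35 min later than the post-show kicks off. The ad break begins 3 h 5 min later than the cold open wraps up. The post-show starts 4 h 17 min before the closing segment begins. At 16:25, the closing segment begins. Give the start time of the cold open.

11:45

The post-show starts at 16:25 − 257 min = 12:08.
The ad break ends at 12:08 + 215 min = 15:43.
The cold open ends at 15:43 − 215 min = 12:08.
The ad break starts at 12:08 + 185 min = 15:13.
The closing segment ends at 15:13 + 106 min = 16:59.
The cold open starts at 16:59 − 314 min = 11:45.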